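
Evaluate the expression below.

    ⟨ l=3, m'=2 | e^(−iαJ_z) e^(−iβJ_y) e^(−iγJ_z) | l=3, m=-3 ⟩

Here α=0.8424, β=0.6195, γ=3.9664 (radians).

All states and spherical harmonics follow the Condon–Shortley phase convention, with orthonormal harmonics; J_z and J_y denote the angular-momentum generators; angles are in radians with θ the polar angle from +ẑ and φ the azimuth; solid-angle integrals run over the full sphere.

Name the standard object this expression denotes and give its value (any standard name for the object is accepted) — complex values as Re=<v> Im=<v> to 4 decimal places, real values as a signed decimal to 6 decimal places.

This is a Wigner D-matrix element — the rotation-matrix element ⟨l m'| R(α,β,γ) |l m⟩ in the angular-momentum basis.
Split into d^3_{2,-3}(β=0.6195) × two z-phases.
With c≡cos(β/2)=0.952410 and s≡sin(β/2)=0.304821, N=[120·1·1·720]^{1/2}=293.938769
k: max(0,(-3)−(2))=0 … min(3+(-3),3−(2))=0
  k=0: (−1)^5·293.9388/(120)·0.9524^1·0.3048^5 = -0.006139
d^3_{2,-3}(0.6195) = -0.006139
D = (-0.113757-0.993509i)·(-0.006139)·(+0.785576-0.618766i) = +0.004323+0.004359i

Wigner D-matrix element, Re=0.0043 Im=0.0044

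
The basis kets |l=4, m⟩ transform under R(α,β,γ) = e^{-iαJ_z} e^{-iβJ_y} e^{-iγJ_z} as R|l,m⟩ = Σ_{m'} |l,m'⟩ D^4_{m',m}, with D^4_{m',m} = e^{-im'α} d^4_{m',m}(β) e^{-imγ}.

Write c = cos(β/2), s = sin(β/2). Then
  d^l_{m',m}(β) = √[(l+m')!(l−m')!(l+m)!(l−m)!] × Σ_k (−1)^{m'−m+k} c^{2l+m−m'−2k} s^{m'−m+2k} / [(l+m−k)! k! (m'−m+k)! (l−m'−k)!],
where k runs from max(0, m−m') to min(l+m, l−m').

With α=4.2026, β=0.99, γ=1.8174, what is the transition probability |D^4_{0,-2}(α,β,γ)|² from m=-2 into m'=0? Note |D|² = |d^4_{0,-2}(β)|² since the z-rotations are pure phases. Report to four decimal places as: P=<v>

P=0.0936

First d^4_{0,-2}(β=0.9900), then the phase factors e^{-i(0)α} and e^{-i(-2)γ}:
Half-angle: c=0.879969, s=0.475032. N=√(24·24·2·720)=910.735966
The bounds max(0,m−m')=0 and min(l+m,l−m')=2 give 3 terms
  k=0: (−1)^2·910.7360/(96)·0.8800^6·0.4750^2 = +0.993962
  k=1: (−1)^3·910.7360/(36)·0.8800^4·0.4750^4 = -0.772412
  k=2: (−1)^4·910.7360/(96)·0.8800^2·0.4750^6 = +0.084409
d^4_{0,-2}(0.9900) = +0.993962 -0.772412 +0.084409 = +0.305959
|D^4_{0,-2}|² = |d^4_{0,-2}(β)|² = (+0.305959)² = 0.093611 (the z-rotation phases have unit modulus)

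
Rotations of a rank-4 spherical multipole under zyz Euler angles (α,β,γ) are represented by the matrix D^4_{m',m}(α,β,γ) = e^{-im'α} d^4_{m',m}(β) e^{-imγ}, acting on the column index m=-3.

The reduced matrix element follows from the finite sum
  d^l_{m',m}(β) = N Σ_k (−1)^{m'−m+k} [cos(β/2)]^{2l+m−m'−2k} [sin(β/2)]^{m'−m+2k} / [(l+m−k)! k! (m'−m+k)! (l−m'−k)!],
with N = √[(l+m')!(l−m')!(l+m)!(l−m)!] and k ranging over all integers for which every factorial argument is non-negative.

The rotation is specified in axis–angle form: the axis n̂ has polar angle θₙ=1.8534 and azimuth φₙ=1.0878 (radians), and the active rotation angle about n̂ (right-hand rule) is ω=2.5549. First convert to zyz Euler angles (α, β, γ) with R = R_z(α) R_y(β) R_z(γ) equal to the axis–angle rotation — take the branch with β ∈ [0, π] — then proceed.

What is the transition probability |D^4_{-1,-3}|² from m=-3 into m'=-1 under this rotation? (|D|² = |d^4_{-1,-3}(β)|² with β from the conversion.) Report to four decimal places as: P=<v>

Axis–angle → zyz. n̂ = (sinθₙcosφₙ, sinθₙsinφₙ, cosθₙ) = (+0.446012, +0.850478, -0.278857), ω = 2.5549.
R = I cosω + sinω [n̂]ₓ + (1−cosω) n̂n̂ᵀ gives
  R = [-0.468188, +0.849592, +0.242884; +0.540836, +0.492893, -0.681581; -0.698782, -0.187748, -0.690257]
β = atan2(√(R₁₃²+R₂₃²), R₃₃) = 2.332641; α = atan2(R₂₃, R₁₃) mod 2π = 5.054713; γ = atan2(R₃₂, −R₃₁) mod 2π = 6.020706
D^4_{-1,-3}(5.0547,2.3326,6.0207) = e^{-i·-1·5.0547}·d^4_{-1,-3}(2.3326)·e^{-i·-3·6.0207}. Compute d first:
Half-angle: c=0.393537, s=0.919309. N=√(6·120·1·5040)=1904.940944
Admissible k: 0..1 (factorial args all ≥0)
  k=0: (−1)^2·1904.9409/(240)·0.3935^6·0.9193^2 = +0.024918
  k=1: (−1)^3·1904.9409/(144)·0.3935^4·0.9193^4 = -0.226624
d^4_{-1,-3}(2.3326) = +0.024918 -0.226624 = -0.201707
|D^4_{-1,-3}|² = |d^4_{-1,-3}(β)|² = (-0.201707)² = 0.040686 (the z-rotation phases have unit modulus)

P=0.0407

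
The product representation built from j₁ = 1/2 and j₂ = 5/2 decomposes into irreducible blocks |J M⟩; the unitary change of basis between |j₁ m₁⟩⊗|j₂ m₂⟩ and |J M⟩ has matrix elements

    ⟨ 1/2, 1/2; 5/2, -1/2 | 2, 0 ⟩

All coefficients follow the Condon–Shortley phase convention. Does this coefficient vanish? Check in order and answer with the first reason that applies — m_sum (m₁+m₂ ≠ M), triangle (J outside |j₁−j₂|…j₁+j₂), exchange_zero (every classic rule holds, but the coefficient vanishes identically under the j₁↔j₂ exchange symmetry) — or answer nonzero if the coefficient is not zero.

nonzero

m-sum: m₁+m₂ = 1/2+(-1/2) = 0, M = 0  ✓
triangle: |j₁−j₂| = 2 ≤ J = 2 ≤ j₁+j₂ = 3  ✓
exchange: j₁≠j₂ or m₁≠m₂ — the exchange symmetry imposes no constraint here
value check: CG = +√(1/2) = +0.707107 ≠ 0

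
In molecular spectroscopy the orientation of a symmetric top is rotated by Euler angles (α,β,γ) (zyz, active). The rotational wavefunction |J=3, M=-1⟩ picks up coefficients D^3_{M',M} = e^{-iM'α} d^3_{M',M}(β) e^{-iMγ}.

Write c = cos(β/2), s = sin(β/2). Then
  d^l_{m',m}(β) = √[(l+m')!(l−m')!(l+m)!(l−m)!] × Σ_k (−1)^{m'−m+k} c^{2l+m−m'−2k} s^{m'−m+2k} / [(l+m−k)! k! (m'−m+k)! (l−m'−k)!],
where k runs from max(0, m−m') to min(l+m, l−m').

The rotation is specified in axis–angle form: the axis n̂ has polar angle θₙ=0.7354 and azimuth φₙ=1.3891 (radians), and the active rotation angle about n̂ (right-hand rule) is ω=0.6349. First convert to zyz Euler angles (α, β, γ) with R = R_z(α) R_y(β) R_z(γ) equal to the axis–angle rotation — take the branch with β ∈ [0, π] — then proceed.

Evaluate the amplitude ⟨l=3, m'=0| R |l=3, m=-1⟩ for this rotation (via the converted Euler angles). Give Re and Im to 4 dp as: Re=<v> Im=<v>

Axis–angle → zyz. n̂ = (sinθₙcosφₙ, sinθₙsinφₙ, cosθₙ) = (+0.121228, +0.659840, +0.741562), ω = 0.6349.
R = I cosω + sinω [n̂]ₓ + (1−cosω) n̂n̂ᵀ gives
  R = [+0.807995, -0.424231, +0.408867; +0.455406, +0.889975, +0.023452; -0.373831, +0.167252, +0.912292]
β = atan2(√(R₁₃²+R₂₃²), R₃₃) = 0.421949; α = atan2(R₂₃, R₁₃) mod 2π = 0.057296; γ = atan2(R₃₂, −R₃₁) mod 2π = 0.420689
D^3_{0,-1}(0.0573,0.4219,0.4207) = e^{-i·0·0.0573}·d^3_{0,-1}(0.4219)·e^{-i·-1·0.4207}. Compute d first:
c=cos(0.421949/2)=0.977827, s=sin(0.421949/2)=0.209413; N=√[6·6·2·24]=41.569219
k∈{0,1,2} keeps every argument non-negative
  k=0: (−1)^1·41.5692/(12)·0.9778^5·0.2094^1 = -0.648493
  k=1: (−1)^2·41.5692/(4)·0.9778^3·0.2094^3 = +0.089230
  k=2: (−1)^3·41.5692/(12)·0.9778^1·0.2094^5 = -0.001364
d^3_{0,-1}(0.4219) = -0.648493 +0.089230 -0.001364 = -0.560627
D = (+1.000000+0.000000i)·(-0.560627)·(+0.912808+0.408389i) = -0.511745-0.228954i

Re=-0.5117 Im=-0.2290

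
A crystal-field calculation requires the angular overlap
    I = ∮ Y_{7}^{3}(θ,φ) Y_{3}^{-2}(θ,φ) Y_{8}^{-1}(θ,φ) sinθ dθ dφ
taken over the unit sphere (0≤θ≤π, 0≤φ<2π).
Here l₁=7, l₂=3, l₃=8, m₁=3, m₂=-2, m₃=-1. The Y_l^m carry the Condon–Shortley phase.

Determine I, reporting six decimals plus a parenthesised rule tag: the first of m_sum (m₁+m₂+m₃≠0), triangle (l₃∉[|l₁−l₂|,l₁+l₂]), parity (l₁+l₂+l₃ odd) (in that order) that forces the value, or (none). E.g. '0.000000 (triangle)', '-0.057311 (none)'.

Rules hold: Σm=0, L=18 even, 4≤8≤10.
N = 15·7·17 = 1785
Δ = 2!·12!·4!/19! = 1/5290740
Racah Σ t=0..2: t=0:+1/7257600 t=1:−1/2073600 t=2:+1/7257600 = -1/4838400
⇒ 3j(7 3 8; 0 0 0)² = 252/20995, sgn -1
Racah Σ t=0..1: t=0:+1/11612160 t=1:−1/52254720 = 1/14929920
⇒ 3j(7 3 8; 3 -2 -1)² = 1225/75582, sgn -1
4πI² = N·(3j₀)²·(3jₘ)² = 360150/1037153
I = +1·√(0.347249/4π) = 0.16623228
No selection rule forces the value: the integral is nonzero (none).

0.166232 (none)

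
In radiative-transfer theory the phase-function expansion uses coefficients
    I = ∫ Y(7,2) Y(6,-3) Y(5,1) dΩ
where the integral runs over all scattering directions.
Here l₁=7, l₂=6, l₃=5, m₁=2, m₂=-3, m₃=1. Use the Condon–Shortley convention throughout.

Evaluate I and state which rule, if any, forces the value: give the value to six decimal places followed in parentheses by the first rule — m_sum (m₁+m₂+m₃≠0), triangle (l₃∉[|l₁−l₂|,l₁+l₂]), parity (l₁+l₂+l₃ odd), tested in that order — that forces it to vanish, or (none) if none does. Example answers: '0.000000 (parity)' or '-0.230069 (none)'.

m-sum 0 ✓  L=18 even ✓  1≤5≤13 ✓
Π(2lᵢ+1) = 15×13×11 = 2145
triangle coeff Δ(7,6,5) = 1/174594420
Σ_t [2,6]: t=2:+1/4147200 t=3:−1/207360 t=4:+1/82944 t=5:−1/207360 t=6:+1/4147200 = 1/345600
(3j)²=420/46189 [(7 6 5; 0 0 0)], sign=-1
Σ_t [0,3]: t=0:+1/29030400 t=1:−1/967680 t=2:+1/311040 t=3:−1/829440 = 11/10886400
(3j)²=1408/146965 [(7 6 5; 2 -3 1)], sign=+1
⇒ 4πI² = 253440/1356277
I = (-1)√(253440/1356277/(4π)) = -0.12194344
No selection rule forces the value: the integral is nonzero (none).

-0.121943 (none)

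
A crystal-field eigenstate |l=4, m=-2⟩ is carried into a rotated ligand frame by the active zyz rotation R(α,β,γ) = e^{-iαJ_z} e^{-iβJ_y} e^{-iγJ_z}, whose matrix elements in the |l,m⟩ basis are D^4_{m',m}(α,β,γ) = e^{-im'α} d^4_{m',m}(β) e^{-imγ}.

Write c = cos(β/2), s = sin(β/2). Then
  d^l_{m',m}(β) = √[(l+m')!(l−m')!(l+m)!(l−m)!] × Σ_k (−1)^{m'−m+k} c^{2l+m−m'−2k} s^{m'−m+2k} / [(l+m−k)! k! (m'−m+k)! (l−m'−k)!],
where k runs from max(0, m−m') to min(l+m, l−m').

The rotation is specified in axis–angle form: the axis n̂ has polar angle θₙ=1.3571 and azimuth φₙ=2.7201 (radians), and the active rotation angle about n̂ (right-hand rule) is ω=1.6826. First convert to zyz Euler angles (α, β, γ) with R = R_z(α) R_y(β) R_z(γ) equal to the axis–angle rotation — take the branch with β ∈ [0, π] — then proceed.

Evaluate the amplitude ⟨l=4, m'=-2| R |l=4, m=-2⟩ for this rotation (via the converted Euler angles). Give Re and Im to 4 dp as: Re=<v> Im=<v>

Re=0.1914 Im=0.2576

Axis–angle → zyz. n̂ = (sinθₙcosφₙ, sinθₙsinφₙ, cosθₙ) = (-0.891724, +0.399817, +0.212074), ω = 1.6826.
R = I cosω + sinω [n̂]ₓ + (1−cosω) n̂n̂ᵀ gives
  R = [+0.772318, -0.607054, +0.187110; -0.185555, +0.066118, +0.980407; -0.607531, -0.791905, -0.061578]
β = atan2(√(R₁₃²+R₂₃²), R₃₃) = 1.632413; α = atan2(R₂₃, R₁₃) mod 2π = 1.382215; γ = atan2(R₃₂, −R₃₁) mod 2π = 5.366792
D^4_{-2,-2}(1.3822,1.6324,5.3668) = e^{-i·-2·1.3822}·d^4_{-2,-2}(1.6324)·e^{-i·-2·5.3668}. Compute d first:
c=cos(1.632413/2)=0.684990, s=sin(1.632413/2)=0.728553; N=√[2·720·2·720]=1440.000000
Admissible k: 0..2 (factorial args all ≥0)
  k=0: (−1)^0·1440.0000/(1440)·0.6850^8·0.7286^0 = +0.048470
  k=1: (−1)^1·1440.0000/(120)·0.6850^6·0.7286^2 = -0.657973
  k=2: (−1)^2·1440.0000/(96)·0.6850^4·0.7286^4 = +0.930404
d^4_{-2,-2}(1.6324) = +0.048470 -0.657973 +0.930404 = +0.320901
Phases: e^{-i·(-2)·1.3822}=-0.929713+0.368285i, e^{-i·(-2)·5.3668}=-0.259003-0.965877i ⇒ D=+0.191423+0.257556i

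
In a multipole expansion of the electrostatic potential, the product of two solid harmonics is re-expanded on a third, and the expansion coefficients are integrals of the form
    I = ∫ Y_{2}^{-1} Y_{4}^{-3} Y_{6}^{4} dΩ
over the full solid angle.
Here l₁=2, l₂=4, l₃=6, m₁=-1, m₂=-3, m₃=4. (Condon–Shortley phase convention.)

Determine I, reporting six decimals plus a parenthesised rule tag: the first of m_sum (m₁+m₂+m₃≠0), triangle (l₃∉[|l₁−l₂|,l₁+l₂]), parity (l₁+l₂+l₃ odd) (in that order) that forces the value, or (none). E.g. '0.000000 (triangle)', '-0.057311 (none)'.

0.246389 (none)

Rules hold: Σm=0, L=12 even, 2≤6≤6.
N = 5·9·13 = 585
Δ = 0!·4!·8!/13! = 1/6435
Racah Σ t=0..0: t=0:+1/2304 = 1/2304
⇒ 3j(2 4 6; 0 0 0)² = 5/143, sgn +1
Racah Σ t=0..0: t=0:+1/30240 = 1/30240
⇒ 3j(2 4 6; -1 -3 4)² = 16/429, sgn +1
4πI² = N·(3j₀)²·(3jₘ)² = 1200/1573
I = +1·√(0.762873/4π) = 0.24638901
No selection rule forces the value: the integral is nonzero (none).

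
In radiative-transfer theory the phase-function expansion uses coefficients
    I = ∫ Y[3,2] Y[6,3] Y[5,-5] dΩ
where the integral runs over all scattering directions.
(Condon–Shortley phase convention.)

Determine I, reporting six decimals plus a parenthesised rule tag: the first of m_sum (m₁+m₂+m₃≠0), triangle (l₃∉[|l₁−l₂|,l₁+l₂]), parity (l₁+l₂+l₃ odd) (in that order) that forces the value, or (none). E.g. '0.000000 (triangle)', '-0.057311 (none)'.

0.088266 (none)

m-sum 0 ✓  L=14 even ✓  3≤5≤9 ✓
Π(2lᵢ+1) = 7×13×11 = 1001
triangle coeff Δ(3,6,5) = 1/675675
Σ_t [1,3]: t=1:−1/8640 t=2:+1/2304 t=3:−1/8640 = 7/34560
(3j)²=7/429 [(3 6 5; 0 0 0)], sign=-1
Σ_t [1,1]: t=1:−1/483840 = -1/483840
(3j)²=6/1001 [(3 6 5; 2 3 -5)], sign=-1
⇒ 4πI² = 14/143
I = (+1)√(14/143/(4π)) = 0.08826552
No selection rule forces the value: the integral is nonzero (none).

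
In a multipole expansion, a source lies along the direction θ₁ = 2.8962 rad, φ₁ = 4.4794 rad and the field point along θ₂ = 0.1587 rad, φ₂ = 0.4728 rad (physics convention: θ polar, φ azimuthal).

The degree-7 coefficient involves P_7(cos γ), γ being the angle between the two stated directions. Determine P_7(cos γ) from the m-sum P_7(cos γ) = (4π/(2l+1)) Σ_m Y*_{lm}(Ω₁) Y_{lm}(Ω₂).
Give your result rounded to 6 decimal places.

Summing Y*_{l m}(θ₁,φ₁)·Y_{l m}(θ₂,φ₂) over m ∈ [−7, 7]; prefactor 4π/(2·7+1) = 0.837758:
  m=-7: (0.000025, -0.000002) × (-0.000001, 0.000000) = (-0.000000, 0.000000)  (running Σ = (-0.000000, 0.000000))
  m=-6: (0.000064, -0.000368) × (-0.000027, -0.000009) = (-0.000000, 0.000000)  (running Σ = (-0.000000, 0.000000))
  m=-5: (-0.003204, -0.001377) × (-0.000301, -0.000296) = (0.000001, 0.000001)  (running Σ = (0.000001, 0.000001))
  m=-4: (-0.013651, 0.018379) × (-0.001377, -0.004151) = (0.000095, 0.000031)  (running Σ = (0.000096, 0.000033))
  m=-3: (0.068907, 0.081981) × (0.004945, -0.032195) = (0.002980, -0.001813)  (running Σ = (0.003076, -0.001780))
  m=-2: (0.304976, -0.153377) × (0.098668, -0.136701) = (0.009125, -0.056824)  (running Σ = (0.012200, -0.058604))
  m=-1: (-0.147518, -0.621658) × (0.482582, -0.246838) = (-0.224638, -0.263588)  (running Σ = (-0.212438, -0.322192))
  m=0: (-0.346615, -0.000000) × (0.739614, 0.000000) = (-0.256361, -0.000000)  (running Σ = (-0.468799, -0.322192))
  m=1: (0.147518, -0.621658) × (-0.482582, -0.246838) = (-0.224638, 0.263588)  (running Σ = (-0.693437, -0.058604))
  m=2: (0.304976, 0.153377) × (0.098668, 0.136701) = (0.009125, 0.056824)  (running Σ = (-0.684313, -0.001780))
  m=3: (-0.068907, 0.081981) × (-0.004945, -0.032195) = (0.002980, 0.001813)  (running Σ = (-0.681333, 0.000033))
  m=4: (-0.013651, -0.018379) × (-0.001377, 0.004151) = (0.000095, -0.000031)  (running Σ = (-0.681237, 0.000001))
  m=5: (0.003204, -0.001377) × (0.000301, -0.000296) = (0.000001, -0.000001)  (running Σ = (-0.681237, 0.000000))
  m=6: (0.000064, 0.000368) × (-0.000027, 0.000009) = (-0.000000, -0.000000)  (running Σ = (-0.681237, 0.000000))
  m=7: (-0.000025, -0.000002) × (0.000001, 0.000000) = (-0.000000, -0.000000)  (running Σ = (-0.681237, -0.000000))
Total Σ_m = (-0.681237, -0.000000). Multiply by 0.837758: (-0.570712, -0.000000). P_7(cos γ) = -0.570712

-0.570712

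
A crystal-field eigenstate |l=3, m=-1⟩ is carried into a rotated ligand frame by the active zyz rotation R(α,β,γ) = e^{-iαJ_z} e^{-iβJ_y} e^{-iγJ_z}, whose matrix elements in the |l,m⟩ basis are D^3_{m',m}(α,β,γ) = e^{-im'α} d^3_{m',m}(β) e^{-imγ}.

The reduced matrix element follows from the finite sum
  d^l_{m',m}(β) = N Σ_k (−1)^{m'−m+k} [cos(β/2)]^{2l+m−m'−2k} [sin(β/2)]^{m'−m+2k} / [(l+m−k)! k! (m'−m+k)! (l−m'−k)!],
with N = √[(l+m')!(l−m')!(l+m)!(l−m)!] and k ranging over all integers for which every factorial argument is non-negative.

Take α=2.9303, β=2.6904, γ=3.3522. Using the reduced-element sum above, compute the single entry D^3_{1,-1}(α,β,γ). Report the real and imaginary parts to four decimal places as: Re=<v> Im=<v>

Re=0.4656 Im=0.2090

D^3_{1,-1}(2.9303,2.6904,3.3522) = e^{-i·1·2.9303}·d^3_{1,-1}(2.6904)·e^{-i·-1·3.3522}. Compute d first:
With c≡cos(β/2)=0.223688 and s≡sin(β/2)=0.974661, N=[24·2·2·24]^{1/2}=48.000000
k: max(0,(-1)−(1))=0 … min(3+(-1),3−(1))=2
  k=0: (−1)^2·48.0000/(8)·0.2237^4·0.9747^2 = +0.014270
  k=1: (−1)^3·48.0000/(6)·0.2237^2·0.9747^4 = -0.361234
  k=2: (−1)^4·48.0000/(48)·0.2237^0·0.9747^6 = +0.857277
d^3_{1,-1}(2.6904) = +0.014270 -0.361234 +0.857277 = +0.510314
Attach z-rotation phases: D = e^{-i(1)(2.9303)}·(+0.510314)·e^{-i(-1)(3.3522)} = +0.465566+0.208971i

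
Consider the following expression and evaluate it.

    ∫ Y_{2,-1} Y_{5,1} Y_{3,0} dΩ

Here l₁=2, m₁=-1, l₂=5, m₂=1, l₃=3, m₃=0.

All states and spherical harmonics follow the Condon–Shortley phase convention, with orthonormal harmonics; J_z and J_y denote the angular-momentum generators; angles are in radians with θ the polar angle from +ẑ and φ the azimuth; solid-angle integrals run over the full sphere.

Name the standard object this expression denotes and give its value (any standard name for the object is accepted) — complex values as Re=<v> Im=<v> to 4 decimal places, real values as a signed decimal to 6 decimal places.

Gaunt coefficient, -0.214318

This is a Gaunt coefficient — the integral of a triple product of spherical harmonics over the sphere.
Checks pass: Σm=0; 10 even; l₃=3∈[3,7].
(2·2+1)(2·5+1)(2·3+1) = 385
Δ: 4! 0! 6! / 11! → 1/2310
sum: t=2:+1/144 = 1/144
3j²(2 5 3; 0 0 0) = Δ·Π!·Σ² = 10/231  (sign -1)
sum: t=3:−1/216 = -1/216
3j²(2 5 3; -1 1 0) = Δ·Π!·Σ² = 8/231  (sign +1)
combine: 4πI² = 385·10/231·8/231 = 400/693
take √, sign -1: I = -0.21431790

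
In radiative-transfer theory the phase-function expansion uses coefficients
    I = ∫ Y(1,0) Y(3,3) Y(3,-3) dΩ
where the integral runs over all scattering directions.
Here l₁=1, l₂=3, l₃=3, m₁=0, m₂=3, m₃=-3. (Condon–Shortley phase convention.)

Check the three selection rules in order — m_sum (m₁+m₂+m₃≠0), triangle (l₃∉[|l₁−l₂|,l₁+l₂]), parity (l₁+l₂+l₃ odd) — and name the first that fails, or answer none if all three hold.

m₁+m₂+m₃ = 0 + 3 − 3 = 0  ✓
triangle: |1−3|=2 ≤ l₃=3 ≤ 1+3=4  ✓
parity: l₁+l₂+l₃ = 7 is odd  ✗

parity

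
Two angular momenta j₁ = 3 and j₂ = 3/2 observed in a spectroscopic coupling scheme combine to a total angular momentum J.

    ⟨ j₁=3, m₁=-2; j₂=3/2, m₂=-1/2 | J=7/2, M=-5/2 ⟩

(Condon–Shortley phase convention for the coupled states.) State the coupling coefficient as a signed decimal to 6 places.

triangle: 1!×5!×2!/9! = 240/362880
(j±m)!: 1!×5!×1!×2!×1!×6! = 172800
prefactor² = (2J+1)×Δ×N² = 6400/7
  k=0: +1/(0!×1!×5!×1!×0!×1!) = 1/120
  k=1: −1/(1!×0!×4!×0!×1!×2!) = -1/48
Σ = -1/80  ⇒  CG² = 6400/7×(-1/80)² = 1/7
CG = −√(1/7) = -0.377964

-0.377964  (= −√(1/7))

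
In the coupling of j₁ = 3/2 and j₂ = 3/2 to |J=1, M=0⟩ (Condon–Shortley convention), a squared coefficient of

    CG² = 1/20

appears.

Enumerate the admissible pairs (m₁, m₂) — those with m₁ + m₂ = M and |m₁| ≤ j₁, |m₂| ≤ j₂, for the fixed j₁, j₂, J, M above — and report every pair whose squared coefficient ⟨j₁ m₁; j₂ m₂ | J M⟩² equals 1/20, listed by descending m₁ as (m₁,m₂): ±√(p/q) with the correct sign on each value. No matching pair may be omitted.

Admissible pairs with m₁+m₂ = M = 0: (-3/2,3/2), (-1/2,1/2), (1/2,-1/2), (3/2,-3/2)
  (m₁,m₂)=(3/2,-3/2): CG² = 9/20, CG = +√(9/20)
  (m₁,m₂)=(1/2,-1/2): CG² = 1/20, CG = −√(1/20)   ← matches the target
  (m₁,m₂)=(-1/2,1/2): CG² = 1/20, CG = −√(1/20)   ← matches the target
  (m₁,m₂)=(-3/2,3/2): CG² = 9/20, CG = +√(9/20)
Pairs with CG² = 1/20: (1/2,-1/2): −√(1/20); (-1/2,1/2): −√(1/20)

(1/2,-1/2): −√(1/20); (-1/2,1/2): −√(1/20)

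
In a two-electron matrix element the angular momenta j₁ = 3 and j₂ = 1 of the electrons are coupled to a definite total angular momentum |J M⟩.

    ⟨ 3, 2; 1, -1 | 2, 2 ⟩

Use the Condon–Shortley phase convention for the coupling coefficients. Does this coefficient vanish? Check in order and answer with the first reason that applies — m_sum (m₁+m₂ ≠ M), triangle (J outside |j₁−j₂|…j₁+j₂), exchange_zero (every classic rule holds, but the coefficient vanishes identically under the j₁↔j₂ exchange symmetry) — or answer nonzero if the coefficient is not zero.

m_sum

m-sum: m₁+m₂ = 2+(-1) = 1, M = 2  ✗ ⇒ coefficient is 0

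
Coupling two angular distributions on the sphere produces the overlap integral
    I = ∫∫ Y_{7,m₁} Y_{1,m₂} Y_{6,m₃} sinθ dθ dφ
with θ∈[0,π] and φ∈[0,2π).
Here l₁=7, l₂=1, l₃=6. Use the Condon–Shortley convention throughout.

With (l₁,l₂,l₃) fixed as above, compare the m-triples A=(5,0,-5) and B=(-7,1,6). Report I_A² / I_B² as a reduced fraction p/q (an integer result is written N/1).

24/91

Shared (l₁,l₂,l₃)=(7,1,6): N and (l;000)² cancel in I_A²/I_B².
A: Δ = 2!·12!·0!/15! = 1/1365; Racah Σ t=1..1: t=1:−1/39916800 = -1/39916800; ⇒ 3j(7 1 6; 5 0 -5)² = 8/455, sgn +1
B: Δ = 2!·12!·0!/15! = 1/1365; Racah Σ t=2..2: t=2:+1/958003200 = 1/958003200; ⇒ 3j(7 1 6; -7 1 6)² = 1/15, sgn +1
I_A²/I_B² = (8/455)/(1/15) = 24/91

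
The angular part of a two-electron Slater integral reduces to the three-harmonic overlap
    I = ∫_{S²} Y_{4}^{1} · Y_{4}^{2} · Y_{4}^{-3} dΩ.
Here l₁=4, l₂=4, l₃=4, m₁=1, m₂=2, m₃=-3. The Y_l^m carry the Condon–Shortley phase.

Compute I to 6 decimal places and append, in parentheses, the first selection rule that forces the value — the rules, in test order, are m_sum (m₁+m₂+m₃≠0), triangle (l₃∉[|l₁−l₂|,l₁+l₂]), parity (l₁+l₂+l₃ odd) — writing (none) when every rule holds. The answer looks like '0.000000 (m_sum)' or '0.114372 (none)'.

-0.063661 (none)

m-sum 0 ✓  L=12 even ✓  0≤4≤8 ✓
Π(2lᵢ+1) = 9×9×9 = 729
triangle coeff Δ(4,4,4) = 1/450450
Σ_t [0,4]: t=0:+1/13824 t=1:−1/216 t=2:+1/64 t=3:−1/216 t=4:+1/13824 = 5/768
(3j)²=18/1001 [(4 4 4; 0 0 0)], sign=+1
Σ_t [2,3]: t=2:+1/576 t=3:−1/864 = 1/1728
(3j)²=5/1287 [(4 4 4; 1 2 -3)], sign=-1
⇒ 4πI² = 7290/143143
I = (-1)√(7290/143143/(4π)) = -0.06366105
No selection rule forces the value: the integral is nonzero (none).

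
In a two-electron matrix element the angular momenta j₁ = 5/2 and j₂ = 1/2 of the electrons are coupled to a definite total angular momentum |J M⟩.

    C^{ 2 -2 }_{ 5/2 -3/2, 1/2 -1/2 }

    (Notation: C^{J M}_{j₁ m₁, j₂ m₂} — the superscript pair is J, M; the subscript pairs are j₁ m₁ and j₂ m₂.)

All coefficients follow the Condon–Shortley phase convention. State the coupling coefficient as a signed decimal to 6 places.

+√(1/6) = +0.408248

√[5·1!4!0!/6! · 1!4!0!1!0!4!] = √(96)
  +(−1)^0/∏(0,1,4,0,0,0)! = 1/24  (running 1/24)
⟨..|..⟩ = √(96)·(1/24) = +0.408248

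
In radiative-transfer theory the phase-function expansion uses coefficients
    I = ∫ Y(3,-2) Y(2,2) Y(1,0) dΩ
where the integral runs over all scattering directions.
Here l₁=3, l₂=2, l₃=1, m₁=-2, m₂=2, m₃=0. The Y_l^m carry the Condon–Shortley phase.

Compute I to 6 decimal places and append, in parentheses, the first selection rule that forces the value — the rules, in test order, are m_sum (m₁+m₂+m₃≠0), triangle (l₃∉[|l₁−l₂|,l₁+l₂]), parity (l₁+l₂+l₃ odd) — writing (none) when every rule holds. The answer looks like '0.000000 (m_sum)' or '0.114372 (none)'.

m-sum 0 ✓  L=6 even ✓  1≤1≤5 ✓
Π(2lᵢ+1) = 7×5×3 = 105
triangle coeff Δ(3,2,1) = 1/105
Σ_t [2,2]: t=2:+1/4 = 1/4
(3j)²=3/35 [(3 2 1; 0 0 0)], sign=-1
Σ_t [4,4]: t=4:+1/24 = 1/24
(3j)²=1/21 [(3 2 1; -2 2 0)], sign=-1
⇒ 4πI² = 3/7
I = (+1)√(3/7/(4π)) = 0.18467439
No selection rule forces the value: the integral is nonzero (none).

0.184674 (none)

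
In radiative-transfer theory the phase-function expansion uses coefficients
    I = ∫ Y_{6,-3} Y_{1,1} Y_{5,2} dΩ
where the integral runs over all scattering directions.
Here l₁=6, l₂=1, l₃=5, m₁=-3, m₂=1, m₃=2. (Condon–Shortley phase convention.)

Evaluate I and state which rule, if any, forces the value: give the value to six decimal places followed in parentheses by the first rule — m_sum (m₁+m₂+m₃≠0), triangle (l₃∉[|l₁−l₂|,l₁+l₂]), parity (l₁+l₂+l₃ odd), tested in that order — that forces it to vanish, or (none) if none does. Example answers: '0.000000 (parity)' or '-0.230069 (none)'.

-0.245154 (none)

Checks pass: Σm=0; 12 even; l₃=5∈[5,7].
(2·6+1)(2·1+1)(2·5+1) = 429
Δ: 2! 10! 0! / 13! → 1/858
sum: t=1:−1/14400 = -1/14400
3j²(6 1 5; 0 0 0) = Δ·Π!·Σ² = 6/143  (sign +1)
sum: t=2:+1/60480 = 1/60480
3j²(6 1 5; -3 1 2) = Δ·Π!·Σ² = 6/143  (sign -1)
combine: 4πI² = 429·6/143·6/143 = 108/143
take √, sign -1: I = -0.24515397
No selection rule forces the value: the integral is nonzero (none).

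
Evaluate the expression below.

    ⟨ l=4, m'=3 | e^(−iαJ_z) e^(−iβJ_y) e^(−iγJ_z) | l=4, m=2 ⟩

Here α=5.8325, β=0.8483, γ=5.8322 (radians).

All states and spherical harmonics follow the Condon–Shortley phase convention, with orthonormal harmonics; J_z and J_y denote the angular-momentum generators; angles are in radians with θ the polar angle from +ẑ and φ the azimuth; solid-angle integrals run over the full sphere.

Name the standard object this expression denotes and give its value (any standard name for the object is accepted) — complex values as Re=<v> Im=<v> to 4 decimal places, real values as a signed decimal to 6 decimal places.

This is a Wigner D-matrix element — the rotation-matrix element ⟨l m'| R(α,β,γ) |l m⟩ in the angular-momentum basis.
First d^4_{3,2}(β=0.8483), then the phase factors e^{-i(3)α} and e^{-i(2)γ}:
With c≡cos(β/2)=0.911389 and s≡sin(β/2)=0.411546, N=[5040·1·720·2]^{1/2}=2693.993318
k∈{0,1} keeps every argument non-negative
  k=0: (−1)^1·2693.9933/(720)·0.9114^7·0.4115^1 = -0.804283
  k=1: (−1)^2·2693.9933/(240)·0.9114^5·0.4115^3 = +0.491994
d^4_{3,2}(0.8483) = -0.804283 +0.491994 = -0.312289
Phases: e^{-i·(3)·5.8325}=+0.217000+0.976172i, e^{-i·(2)·5.8322}=+0.620065+0.784550i ⇒ D=+0.197148-0.242192i

Wigner D-matrix element, Re=0.1971 Im=-0.2422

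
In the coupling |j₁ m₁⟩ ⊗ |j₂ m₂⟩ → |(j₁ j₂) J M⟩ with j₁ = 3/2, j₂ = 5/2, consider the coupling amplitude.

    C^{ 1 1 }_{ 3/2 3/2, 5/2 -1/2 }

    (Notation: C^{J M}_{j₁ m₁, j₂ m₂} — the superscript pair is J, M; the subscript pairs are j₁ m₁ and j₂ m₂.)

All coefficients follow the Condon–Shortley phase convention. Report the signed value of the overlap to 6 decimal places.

+√(1/20) = +0.223607

√[3·3!0!2!/6! · 3!0!2!3!2!0!] = √(36/5)
  +(−1)^0/∏(0,3,0,2,0,0)! = 1/12  (running 1/12)
⟨..|..⟩ = √(36/5)·(1/12) = +0.223607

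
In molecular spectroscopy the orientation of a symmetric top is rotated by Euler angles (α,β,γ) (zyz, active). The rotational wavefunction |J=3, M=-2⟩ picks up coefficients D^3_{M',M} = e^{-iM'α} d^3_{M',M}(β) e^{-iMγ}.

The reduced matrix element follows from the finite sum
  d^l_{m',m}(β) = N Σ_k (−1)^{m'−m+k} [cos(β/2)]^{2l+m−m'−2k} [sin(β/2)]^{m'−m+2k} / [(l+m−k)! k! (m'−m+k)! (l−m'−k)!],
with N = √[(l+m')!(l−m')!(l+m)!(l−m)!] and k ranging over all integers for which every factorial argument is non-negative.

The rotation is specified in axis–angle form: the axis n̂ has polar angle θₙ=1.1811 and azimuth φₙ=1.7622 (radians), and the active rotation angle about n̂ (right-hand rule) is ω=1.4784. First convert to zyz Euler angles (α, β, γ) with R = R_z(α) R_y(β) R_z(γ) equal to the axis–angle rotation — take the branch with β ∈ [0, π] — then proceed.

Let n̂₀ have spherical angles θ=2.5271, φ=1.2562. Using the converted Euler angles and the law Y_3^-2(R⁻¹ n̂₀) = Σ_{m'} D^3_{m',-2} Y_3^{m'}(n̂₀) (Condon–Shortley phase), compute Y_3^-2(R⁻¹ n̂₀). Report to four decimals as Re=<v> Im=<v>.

Axis–angle → zyz. n̂ = (sinθₙcosφₙ, sinθₙsinφₙ, cosθₙ) = (-0.175974, +0.908132, +0.379908), ω = 1.4784.
R = I cosω + sinω [n̂]ₓ + (1−cosω) n̂n̂ᵀ gives
  R = [+0.120375, -0.523350, +0.843573; +0.233224, +0.840877, +0.488398; -0.964944, +0.137951, +0.223278]
β = atan2(√(R₁₃²+R₂₃²), R₃₃) = 1.345620; α = atan2(R₂₃, R₁₃) mod 2π = 0.524808; γ = atan2(R₃₂, −R₃₁) mod 2π = 0.142000
Need the full column D^3_{m',-2} for m'=−3..3 at α=0.5248, β=1.3456, γ=0.1420.
cos(β/2)=0.782074, sin(β/2)=0.623186
d^3_{-3,-2}: single k=1 term ⇒ +0.446613;  D = -0.126694+0.428266i
d^3_{-2,-2}: k∈[0..1] ⇒ +0.228816 -0.726434 = -0.497618;  D = -0.116922-0.483687i
d^3_{-1,-2}: k∈[0..1] ⇒ -0.576575 +0.732194 = +0.155619;  D = +0.107433+0.112585i
d^3_{0,-2}: k∈[0..1] ⇒ +0.795768 -0.505274 = +0.290494;  D = +0.278858+0.081396i
d^3_{1,-2}: k∈[0..1] ⇒ -0.732194 +0.232454 = -0.499740;  D = -0.485321+0.119181i
d^3_{2,-2}: k∈[0..1] ⇒ +0.461250 -0.058574 = +0.402676;  D = +0.290312-0.279046i
d^3_{3,-2}: single k=0 term ⇒ -0.180058;  D = -0.049825+0.173027i
Y_3^{m'}(θ=2.5271,φ=1.2562) and Σ D·Y over m':
  (-0.1267+0.4283i)·(-0.0647+0.0469i)  (-0.1169-0.4837i)·(+0.2244+0.1633i)  (+0.1074+0.1126i)·(+0.1348-0.4143i)  (+0.2789+0.0814i)·(-0.1031+0.0000i)  (-0.4853+0.1192i)·(-0.1348-0.4143i)  (+0.2903-0.2790i)·(+0.2244-0.1633i)  (-0.0498+0.1730i)·(+0.0647+0.0469i)
Y_3^-2(R⁻¹ n̂) = +0.196281-0.115232i

Re=0.1963 Im=-0.1152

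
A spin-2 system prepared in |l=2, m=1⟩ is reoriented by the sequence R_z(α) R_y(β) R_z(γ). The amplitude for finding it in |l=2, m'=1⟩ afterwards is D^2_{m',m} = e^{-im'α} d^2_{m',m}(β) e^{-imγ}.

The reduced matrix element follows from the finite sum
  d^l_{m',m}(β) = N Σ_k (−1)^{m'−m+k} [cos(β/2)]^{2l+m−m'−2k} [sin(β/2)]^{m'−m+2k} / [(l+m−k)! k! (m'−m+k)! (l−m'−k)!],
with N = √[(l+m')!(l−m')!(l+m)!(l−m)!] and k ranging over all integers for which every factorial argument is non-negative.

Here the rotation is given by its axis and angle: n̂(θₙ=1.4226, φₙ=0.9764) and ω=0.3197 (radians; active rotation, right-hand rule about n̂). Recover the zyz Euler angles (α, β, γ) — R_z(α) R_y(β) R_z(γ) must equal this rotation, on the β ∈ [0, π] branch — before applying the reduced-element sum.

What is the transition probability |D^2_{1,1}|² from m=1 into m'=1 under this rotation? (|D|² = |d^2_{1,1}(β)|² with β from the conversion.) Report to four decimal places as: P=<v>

P=0.7718

Axis–angle → zyz. n̂ = (sinθₙcosφₙ, sinθₙsinφₙ, cosθₙ) = (+0.553870, +0.819406, +0.147654), ω = 0.3197.
R = I cosω + sinω [n̂]ₓ + (1−cosω) n̂n̂ᵀ gives
  R = [+0.964874, -0.023409, +0.261668; +0.069402, +0.983351, -0.167941; -0.253380, +0.180202, +0.950434]
β = atan2(√(R₁₃²+R₂₃²), R₃₃) = 0.316166; α = atan2(R₂₃, R₁₃) mod 2π = 5.712590; γ = atan2(R₃₂, −R₃₁) mod 2π = 0.618198
First d^2_{1,1}(β=0.3162), then the phase factors e^{-i(1)α} and e^{-i(1)γ}:
Half-angle: c=0.987531, s=0.157425. N=√(6·1·6·1)=6.000000
k: max(0,(1)−(1))=0 … min(2+(1),2−(1))=1
  k=0: (−1)^0·6.0000/(6)·0.9875^4·0.1574^0 = +0.951049
  k=1: (−1)^1·6.0000/(2)·0.9875^2·0.1574^2 = -0.072506
d^2_{1,1}(0.3162) = +0.951049 -0.072506 = +0.878543
|D^2_{1,1}|² = |d^2_{1,1}(β)|² = (+0.878543)² = 0.771838 (the z-rotation phases have unit modulus)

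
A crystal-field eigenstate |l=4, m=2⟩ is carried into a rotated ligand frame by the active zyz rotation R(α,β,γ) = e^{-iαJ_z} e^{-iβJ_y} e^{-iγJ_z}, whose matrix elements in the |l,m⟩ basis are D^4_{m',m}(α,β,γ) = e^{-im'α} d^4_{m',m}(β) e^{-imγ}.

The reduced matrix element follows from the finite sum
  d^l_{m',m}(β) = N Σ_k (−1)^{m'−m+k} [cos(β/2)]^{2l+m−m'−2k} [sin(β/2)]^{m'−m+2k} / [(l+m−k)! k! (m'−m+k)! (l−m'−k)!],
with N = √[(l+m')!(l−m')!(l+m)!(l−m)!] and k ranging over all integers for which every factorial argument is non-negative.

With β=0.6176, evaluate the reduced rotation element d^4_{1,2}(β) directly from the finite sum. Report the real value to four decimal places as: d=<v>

d^4_{1,2}(β=0.6176) via the finite sum:
c=cos(0.617600/2)=0.952699, s=sin(0.617600/2)=0.303916; N=√[120·6·720·2]=1018.233765
k: max(0,(2)−(1))=1 … min(4+(2),4−(1))=3
  k=1: (−1)^0·1018.2338/(240)·0.9527^7·0.3039^1 = +0.918500
  k=2: (−1)^1·1018.2338/(48)·0.9527^5·0.3039^3 = -0.467352
  k=3: (−1)^2·1018.2338/(72)·0.9527^3·0.3039^5 = +0.031706
d^4_{1,2}(0.6176) = +0.918500 -0.467352 +0.031706 = +0.482855

d=0.4829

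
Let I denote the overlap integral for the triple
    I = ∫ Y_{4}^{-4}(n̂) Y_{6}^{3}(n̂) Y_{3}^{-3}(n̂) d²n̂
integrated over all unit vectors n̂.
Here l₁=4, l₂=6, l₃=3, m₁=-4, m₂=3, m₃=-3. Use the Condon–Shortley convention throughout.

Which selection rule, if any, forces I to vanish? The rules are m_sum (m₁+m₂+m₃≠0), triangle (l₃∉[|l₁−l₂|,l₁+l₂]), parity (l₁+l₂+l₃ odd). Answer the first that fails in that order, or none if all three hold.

m₁+m₂+m₃ = -4 + 3 − 3 = -4  ✗
triangle: |4−6|=2 ≤ l₃=3 ≤ 4+6=10
parity: l₁+l₂+l₃ = 13 is odd

m_sum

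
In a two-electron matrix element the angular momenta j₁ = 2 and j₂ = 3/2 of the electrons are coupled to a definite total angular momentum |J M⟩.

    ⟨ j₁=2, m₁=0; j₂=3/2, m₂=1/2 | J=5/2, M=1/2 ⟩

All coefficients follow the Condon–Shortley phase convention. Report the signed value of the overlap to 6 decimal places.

j₁+j₂−J=1  J+j₁−j₂=3  J−j₁+j₂=2  j₁+j₂+J+1=7
(j₁±m₁, j₂±m₂, J±M) = (2,2,2,1,3,2)
P² = 48/35
sum k=0..1:
  [0] +1/4 = 1/4
  [1] −1/2 = -1/2
S = -1/4
C² = P²·S² = 3/35 ; C = -0.292770

-0.292770  (= −√(3/35))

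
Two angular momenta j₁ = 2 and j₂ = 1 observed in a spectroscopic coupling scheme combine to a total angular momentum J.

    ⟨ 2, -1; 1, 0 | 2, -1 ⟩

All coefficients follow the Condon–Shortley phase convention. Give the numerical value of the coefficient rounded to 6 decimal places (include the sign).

√[5·1!3!1!/6! · 1!3!1!1!1!3!] = √(3/2)
  +(−1)^0/∏(0,1,3,1,0,0)! = 1/6  (running 1/6)
  +(−1)^1/∏(1,0,2,0,1,1)! = -1/2  (running -1/3)
⟨..|..⟩ = √(3/2)·(-1/3) = -0.408248

−√(1/6) = -0.408248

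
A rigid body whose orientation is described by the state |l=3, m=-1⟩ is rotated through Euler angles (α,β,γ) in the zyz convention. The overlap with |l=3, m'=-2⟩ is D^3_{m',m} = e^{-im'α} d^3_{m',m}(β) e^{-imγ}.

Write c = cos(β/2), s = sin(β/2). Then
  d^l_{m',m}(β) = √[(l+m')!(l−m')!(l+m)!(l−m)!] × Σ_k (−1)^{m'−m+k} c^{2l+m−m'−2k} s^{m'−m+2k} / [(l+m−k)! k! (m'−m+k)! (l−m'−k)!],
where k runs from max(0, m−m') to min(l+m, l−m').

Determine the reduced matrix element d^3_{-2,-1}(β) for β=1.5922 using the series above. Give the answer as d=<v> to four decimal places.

d=-0.4116

d^3_{-2,-1}(β=1.5922) via the finite sum:
c=cos(1.592200/2)=0.699499, s=sin(1.592200/2)=0.714633; N=√[1·120·2·24]=75.894664
The bounds max(0,m−m')=1 and min(l+m,l−m')=2 give 2 terms
  k=1: (−1)^0·75.8947/(24)·0.6995^5·0.7146^1 = +0.378459
  k=2: (−1)^1·75.8947/(12)·0.6995^3·0.7146^3 = -0.790026
d^3_{-2,-1}(1.5922) = +0.378459 -0.790026 = -0.411567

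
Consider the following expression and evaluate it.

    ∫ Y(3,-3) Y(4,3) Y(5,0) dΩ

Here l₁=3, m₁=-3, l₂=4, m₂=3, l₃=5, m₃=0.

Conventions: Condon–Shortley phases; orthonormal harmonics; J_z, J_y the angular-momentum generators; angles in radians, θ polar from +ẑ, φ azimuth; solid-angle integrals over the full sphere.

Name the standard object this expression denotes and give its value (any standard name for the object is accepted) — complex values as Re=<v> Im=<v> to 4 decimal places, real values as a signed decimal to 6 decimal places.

Gaunt coefficient, -0.098140

This is a Gaunt coefficient — the integral of a triple product of spherical harmonics over the sphere.
Rules hold: Σm=0, L=12 even, 1≤5≤7.
N = 7·9·11 = 693
Δ = 2!·4!·6!/13! = 1/180180
Racah Σ t=0..2: t=0:+1/576 t=1:−1/144 t=2:+1/576 = -1/288
⇒ 3j(3 4 5; 0 0 0)² = 20/1001, sgn +1
Racah Σ t=2..2: t=2:+1/5760 = 1/5760
⇒ 3j(3 4 5; -3 3 0)² = 5/572, sgn -1
4πI² = N·(3j₀)²·(3jₘ)² = 225/1859
I = -1·√(0.121033/4π) = -0.09814013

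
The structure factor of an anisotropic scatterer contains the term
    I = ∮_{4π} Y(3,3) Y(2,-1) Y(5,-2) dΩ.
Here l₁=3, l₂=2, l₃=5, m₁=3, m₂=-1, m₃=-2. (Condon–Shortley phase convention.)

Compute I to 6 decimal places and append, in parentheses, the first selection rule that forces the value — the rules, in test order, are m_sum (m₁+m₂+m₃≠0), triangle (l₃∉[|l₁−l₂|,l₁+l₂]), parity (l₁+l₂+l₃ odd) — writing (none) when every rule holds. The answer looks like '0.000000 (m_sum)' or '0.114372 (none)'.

m-sum 0 ✓  L=10 even ✓  1≤5≤5 ✓
Π(2lᵢ+1) = 7×5×11 = 385
triangle coeff Δ(3,2,5) = 1/2310
Σ_t [0,0]: t=0:+1/144 = 1/144
(3j)²=10/231 [(3 2 5; 0 0 0)], sign=-1
Σ_t [0,0]: t=0:+1/4320 = 1/4320
(3j)²=1/330 [(3 2 5; 3 -1 -2)], sign=-1
⇒ 4πI² = 5/99
I = (+1)√(5/99/(4π)) = 0.06339609
No selection rule forces the value: the integral is nonzero (none).

0.063396 (none)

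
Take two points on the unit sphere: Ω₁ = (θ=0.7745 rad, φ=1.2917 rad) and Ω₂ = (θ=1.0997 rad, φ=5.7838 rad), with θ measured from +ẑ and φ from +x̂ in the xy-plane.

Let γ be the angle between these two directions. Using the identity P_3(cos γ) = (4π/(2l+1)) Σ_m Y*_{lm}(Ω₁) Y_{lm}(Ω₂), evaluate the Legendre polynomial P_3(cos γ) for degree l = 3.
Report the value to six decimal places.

-0.265680

Summing Y*_{l m}(θ₁,φ₁)·Y_{l m}(θ₂,φ₂) over m ∈ [−3, 3]; prefactor 4π/(2·3+1) = 1.795196:
  m=-3: (-0.106013, -0.095545) × (0.021424, 0.294415) = (0.025859, -0.033259)  (running Σ = (0.025859, -0.033259))
  m=-2: (-0.303052, 0.189236) × (0.199371, 0.309664) = (-0.119019, -0.056116)  (running Σ = (-0.093161, -0.089375))
  m=-1: (0.096791, 0.337748) × (0.007574, 0.004132) = (-0.000662, 0.002958)  (running Σ = (-0.093823, -0.086417))
  m=0: (-0.118834, -0.000000) × (-0.333668, 0.000000) = (0.039651, 0.000000)  (running Σ = (-0.054172, -0.086417))
  m=1: (-0.096791, 0.337748) × (-0.007574, 0.004132) = (-0.000662, -0.002958)  (running Σ = (-0.054834, -0.089375))
  m=2: (-0.303052, -0.189236) × (0.199371, -0.309664) = (-0.119019, 0.056116)  (running Σ = (-0.173854, -0.033259))
  m=3: (0.106013, -0.095545) × (-0.021424, 0.294415) = (0.025859, 0.033259)  (running Σ = (-0.147995, 0.000000))
Accumulated sum (-0.147995, 0.000000); after 4π/(2l+1) scaling, (-0.265680, 0.000000) ⇒ P_3 = -0.265680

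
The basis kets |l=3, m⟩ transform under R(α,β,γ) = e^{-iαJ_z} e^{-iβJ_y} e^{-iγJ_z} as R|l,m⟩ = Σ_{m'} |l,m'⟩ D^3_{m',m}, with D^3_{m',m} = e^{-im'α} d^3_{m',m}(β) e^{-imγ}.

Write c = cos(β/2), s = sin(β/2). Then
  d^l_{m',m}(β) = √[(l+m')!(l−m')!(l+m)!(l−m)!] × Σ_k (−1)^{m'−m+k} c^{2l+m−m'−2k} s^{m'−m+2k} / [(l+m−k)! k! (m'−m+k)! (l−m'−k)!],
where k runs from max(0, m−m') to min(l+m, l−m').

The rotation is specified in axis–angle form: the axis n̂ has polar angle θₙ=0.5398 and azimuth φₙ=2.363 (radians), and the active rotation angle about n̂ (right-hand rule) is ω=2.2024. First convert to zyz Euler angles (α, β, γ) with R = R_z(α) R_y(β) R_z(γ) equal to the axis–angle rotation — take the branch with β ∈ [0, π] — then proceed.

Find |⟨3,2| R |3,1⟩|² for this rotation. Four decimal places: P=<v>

Axis–angle → zyz. n̂ = (sinθₙcosφₙ, sinθₙsinφₙ, cosθₙ) = (-0.365893, +0.360946, +0.857811), ω = 2.2024.
R = I cosω + sinω [n̂]ₓ + (1−cosω) n̂n̂ᵀ gives
  R = [-0.377516, -0.902369, -0.207873; +0.482279, -0.383234, +0.787743; -0.790499, +0.197133, +0.579870]
β = atan2(√(R₁₃²+R₂₃²), R₃₃) = 0.952227; α = atan2(R₂₃, R₁₃) mod 2π = 1.828800; γ = atan2(R₃₂, −R₃₁) mod 2π = 0.244392
First d^3_{2,1}(β=0.9522), then the phase factors e^{-i(2)α} and e^{-i(1)γ}:
With c≡cos(β/2)=0.888783 and s≡sin(β/2)=0.458328, N=[120·1·24·2]^{1/2}=75.894664
k∈{0,1} keeps every argument non-negative
  k=0: (−1)^1·75.8947/(24)·0.8888^5·0.4583^1 = -0.803813
  k=1: (−1)^2·75.8947/(12)·0.8888^3·0.4583^3 = +0.427511
d^3_{2,1}(0.9522) = -0.803813 +0.427511 = -0.376303
|D^3_{2,1}|² = |d^3_{2,1}(β)|² = (-0.376303)² = 0.141604 (the z-rotation phases have unit modulus)

P=0.1416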